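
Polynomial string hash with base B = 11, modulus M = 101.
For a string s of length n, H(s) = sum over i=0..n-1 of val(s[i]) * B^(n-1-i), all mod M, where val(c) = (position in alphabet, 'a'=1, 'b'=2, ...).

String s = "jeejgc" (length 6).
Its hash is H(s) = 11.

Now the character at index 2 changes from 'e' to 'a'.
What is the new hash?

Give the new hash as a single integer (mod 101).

Answer: 40

Derivation:
val('e') = 5, val('a') = 1
Position k = 2, exponent = n-1-k = 3
B^3 mod M = 11^3 mod 101 = 18
Delta = (1 - 5) * 18 mod 101 = 29
New hash = (11 + 29) mod 101 = 40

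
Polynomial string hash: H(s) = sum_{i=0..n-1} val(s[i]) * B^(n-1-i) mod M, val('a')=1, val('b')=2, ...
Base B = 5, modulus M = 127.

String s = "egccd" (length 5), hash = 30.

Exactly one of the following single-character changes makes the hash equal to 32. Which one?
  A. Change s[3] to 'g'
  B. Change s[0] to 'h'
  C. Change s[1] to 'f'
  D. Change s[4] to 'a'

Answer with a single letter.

Answer: C

Derivation:
Option A: s[3]='c'->'g', delta=(7-3)*5^1 mod 127 = 20, hash=30+20 mod 127 = 50
Option B: s[0]='e'->'h', delta=(8-5)*5^4 mod 127 = 97, hash=30+97 mod 127 = 0
Option C: s[1]='g'->'f', delta=(6-7)*5^3 mod 127 = 2, hash=30+2 mod 127 = 32 <-- target
Option D: s[4]='d'->'a', delta=(1-4)*5^0 mod 127 = 124, hash=30+124 mod 127 = 27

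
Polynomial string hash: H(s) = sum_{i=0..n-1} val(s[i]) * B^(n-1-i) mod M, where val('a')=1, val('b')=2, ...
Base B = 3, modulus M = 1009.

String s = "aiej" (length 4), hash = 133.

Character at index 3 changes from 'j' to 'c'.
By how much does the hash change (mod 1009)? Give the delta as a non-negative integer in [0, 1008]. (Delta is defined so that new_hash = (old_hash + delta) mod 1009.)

Answer: 1002

Derivation:
Delta formula: (val(new) - val(old)) * B^(n-1-k) mod M
  val('c') - val('j') = 3 - 10 = -7
  B^(n-1-k) = 3^0 mod 1009 = 1
  Delta = -7 * 1 mod 1009 = 1002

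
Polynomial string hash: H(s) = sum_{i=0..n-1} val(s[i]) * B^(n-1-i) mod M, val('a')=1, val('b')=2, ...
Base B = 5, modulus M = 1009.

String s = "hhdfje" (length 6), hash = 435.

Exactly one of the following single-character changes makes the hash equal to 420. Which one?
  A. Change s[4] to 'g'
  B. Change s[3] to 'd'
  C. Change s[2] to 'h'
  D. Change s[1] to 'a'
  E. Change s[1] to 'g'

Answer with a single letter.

Option A: s[4]='j'->'g', delta=(7-10)*5^1 mod 1009 = 994, hash=435+994 mod 1009 = 420 <-- target
Option B: s[3]='f'->'d', delta=(4-6)*5^2 mod 1009 = 959, hash=435+959 mod 1009 = 385
Option C: s[2]='d'->'h', delta=(8-4)*5^3 mod 1009 = 500, hash=435+500 mod 1009 = 935
Option D: s[1]='h'->'a', delta=(1-8)*5^4 mod 1009 = 670, hash=435+670 mod 1009 = 96
Option E: s[1]='h'->'g', delta=(7-8)*5^4 mod 1009 = 384, hash=435+384 mod 1009 = 819

Answer: A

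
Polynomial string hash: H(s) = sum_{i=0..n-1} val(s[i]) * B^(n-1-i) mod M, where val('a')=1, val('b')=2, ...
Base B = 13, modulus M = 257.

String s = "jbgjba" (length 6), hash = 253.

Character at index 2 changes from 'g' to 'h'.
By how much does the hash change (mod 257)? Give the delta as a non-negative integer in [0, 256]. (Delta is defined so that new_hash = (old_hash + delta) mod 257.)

Delta formula: (val(new) - val(old)) * B^(n-1-k) mod M
  val('h') - val('g') = 8 - 7 = 1
  B^(n-1-k) = 13^3 mod 257 = 141
  Delta = 1 * 141 mod 257 = 141

Answer: 141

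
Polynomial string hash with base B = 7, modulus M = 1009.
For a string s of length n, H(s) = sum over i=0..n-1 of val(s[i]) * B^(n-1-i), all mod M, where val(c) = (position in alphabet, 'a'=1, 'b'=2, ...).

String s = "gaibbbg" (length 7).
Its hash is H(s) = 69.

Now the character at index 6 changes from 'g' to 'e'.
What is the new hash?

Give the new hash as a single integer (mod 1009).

Answer: 67

Derivation:
val('g') = 7, val('e') = 5
Position k = 6, exponent = n-1-k = 0
B^0 mod M = 7^0 mod 1009 = 1
Delta = (5 - 7) * 1 mod 1009 = 1007
New hash = (69 + 1007) mod 1009 = 67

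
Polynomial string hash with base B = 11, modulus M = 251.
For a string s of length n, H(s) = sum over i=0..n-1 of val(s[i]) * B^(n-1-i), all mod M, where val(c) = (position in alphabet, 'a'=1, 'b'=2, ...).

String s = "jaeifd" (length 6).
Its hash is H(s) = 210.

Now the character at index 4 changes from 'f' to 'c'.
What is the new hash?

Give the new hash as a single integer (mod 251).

val('f') = 6, val('c') = 3
Position k = 4, exponent = n-1-k = 1
B^1 mod M = 11^1 mod 251 = 11
Delta = (3 - 6) * 11 mod 251 = 218
New hash = (210 + 218) mod 251 = 177

Answer: 177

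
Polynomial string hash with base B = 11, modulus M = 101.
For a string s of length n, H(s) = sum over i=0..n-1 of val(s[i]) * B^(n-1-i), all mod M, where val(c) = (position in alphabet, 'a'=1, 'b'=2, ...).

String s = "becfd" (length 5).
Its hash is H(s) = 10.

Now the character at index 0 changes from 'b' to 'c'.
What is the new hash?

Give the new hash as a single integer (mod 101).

val('b') = 2, val('c') = 3
Position k = 0, exponent = n-1-k = 4
B^4 mod M = 11^4 mod 101 = 97
Delta = (3 - 2) * 97 mod 101 = 97
New hash = (10 + 97) mod 101 = 6

Answer: 6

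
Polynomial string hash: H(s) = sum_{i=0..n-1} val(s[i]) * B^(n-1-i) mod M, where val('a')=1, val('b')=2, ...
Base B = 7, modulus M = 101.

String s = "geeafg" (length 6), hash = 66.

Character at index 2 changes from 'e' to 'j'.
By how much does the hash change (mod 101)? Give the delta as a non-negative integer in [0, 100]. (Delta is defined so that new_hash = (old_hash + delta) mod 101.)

Delta formula: (val(new) - val(old)) * B^(n-1-k) mod M
  val('j') - val('e') = 10 - 5 = 5
  B^(n-1-k) = 7^3 mod 101 = 40
  Delta = 5 * 40 mod 101 = 99

Answer: 99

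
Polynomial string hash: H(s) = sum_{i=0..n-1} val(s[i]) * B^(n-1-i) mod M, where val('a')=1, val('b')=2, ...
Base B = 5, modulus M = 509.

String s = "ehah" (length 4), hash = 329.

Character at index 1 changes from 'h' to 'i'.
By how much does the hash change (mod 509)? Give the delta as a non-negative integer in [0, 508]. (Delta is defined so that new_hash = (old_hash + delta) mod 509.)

Delta formula: (val(new) - val(old)) * B^(n-1-k) mod M
  val('i') - val('h') = 9 - 8 = 1
  B^(n-1-k) = 5^2 mod 509 = 25
  Delta = 1 * 25 mod 509 = 25

Answer: 25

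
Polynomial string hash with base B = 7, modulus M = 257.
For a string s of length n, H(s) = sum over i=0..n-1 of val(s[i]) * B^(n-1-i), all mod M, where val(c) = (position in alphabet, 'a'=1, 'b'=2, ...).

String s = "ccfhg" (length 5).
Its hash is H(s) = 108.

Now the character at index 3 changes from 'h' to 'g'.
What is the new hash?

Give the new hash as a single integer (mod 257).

Answer: 101

Derivation:
val('h') = 8, val('g') = 7
Position k = 3, exponent = n-1-k = 1
B^1 mod M = 7^1 mod 257 = 7
Delta = (7 - 8) * 7 mod 257 = 250
New hash = (108 + 250) mod 257 = 101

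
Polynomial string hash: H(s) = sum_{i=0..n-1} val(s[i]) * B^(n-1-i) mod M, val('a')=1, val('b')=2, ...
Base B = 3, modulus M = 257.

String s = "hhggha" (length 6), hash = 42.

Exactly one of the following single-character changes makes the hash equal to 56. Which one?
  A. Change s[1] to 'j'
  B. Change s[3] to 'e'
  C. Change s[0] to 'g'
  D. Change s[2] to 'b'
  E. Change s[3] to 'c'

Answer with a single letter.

Option A: s[1]='h'->'j', delta=(10-8)*3^4 mod 257 = 162, hash=42+162 mod 257 = 204
Option B: s[3]='g'->'e', delta=(5-7)*3^2 mod 257 = 239, hash=42+239 mod 257 = 24
Option C: s[0]='h'->'g', delta=(7-8)*3^5 mod 257 = 14, hash=42+14 mod 257 = 56 <-- target
Option D: s[2]='g'->'b', delta=(2-7)*3^3 mod 257 = 122, hash=42+122 mod 257 = 164
Option E: s[3]='g'->'c', delta=(3-7)*3^2 mod 257 = 221, hash=42+221 mod 257 = 6

Answer: C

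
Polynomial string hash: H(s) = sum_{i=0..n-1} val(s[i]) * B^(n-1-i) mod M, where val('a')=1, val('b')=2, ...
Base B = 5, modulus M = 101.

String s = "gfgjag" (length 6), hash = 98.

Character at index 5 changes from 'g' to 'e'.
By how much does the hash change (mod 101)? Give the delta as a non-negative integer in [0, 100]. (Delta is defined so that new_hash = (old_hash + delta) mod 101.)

Delta formula: (val(new) - val(old)) * B^(n-1-k) mod M
  val('e') - val('g') = 5 - 7 = -2
  B^(n-1-k) = 5^0 mod 101 = 1
  Delta = -2 * 1 mod 101 = 99

Answer: 99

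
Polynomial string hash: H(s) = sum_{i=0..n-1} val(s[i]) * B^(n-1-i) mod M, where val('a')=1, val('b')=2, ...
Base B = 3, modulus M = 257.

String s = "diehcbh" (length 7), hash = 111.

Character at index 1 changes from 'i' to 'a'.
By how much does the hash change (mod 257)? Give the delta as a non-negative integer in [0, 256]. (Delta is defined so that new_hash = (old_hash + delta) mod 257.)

Delta formula: (val(new) - val(old)) * B^(n-1-k) mod M
  val('a') - val('i') = 1 - 9 = -8
  B^(n-1-k) = 3^5 mod 257 = 243
  Delta = -8 * 243 mod 257 = 112

Answer: 112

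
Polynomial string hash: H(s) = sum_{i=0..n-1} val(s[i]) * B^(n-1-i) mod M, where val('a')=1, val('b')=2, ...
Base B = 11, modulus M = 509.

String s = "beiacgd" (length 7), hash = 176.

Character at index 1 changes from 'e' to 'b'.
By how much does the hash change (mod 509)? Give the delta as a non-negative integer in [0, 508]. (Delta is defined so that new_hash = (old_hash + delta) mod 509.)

Answer: 397

Derivation:
Delta formula: (val(new) - val(old)) * B^(n-1-k) mod M
  val('b') - val('e') = 2 - 5 = -3
  B^(n-1-k) = 11^5 mod 509 = 207
  Delta = -3 * 207 mod 509 = 397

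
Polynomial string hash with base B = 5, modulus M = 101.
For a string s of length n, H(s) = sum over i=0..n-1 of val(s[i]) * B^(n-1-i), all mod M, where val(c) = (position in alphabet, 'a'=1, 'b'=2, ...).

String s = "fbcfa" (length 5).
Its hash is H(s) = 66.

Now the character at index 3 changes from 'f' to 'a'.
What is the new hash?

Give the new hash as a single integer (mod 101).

Answer: 41

Derivation:
val('f') = 6, val('a') = 1
Position k = 3, exponent = n-1-k = 1
B^1 mod M = 5^1 mod 101 = 5
Delta = (1 - 6) * 5 mod 101 = 76
New hash = (66 + 76) mod 101 = 41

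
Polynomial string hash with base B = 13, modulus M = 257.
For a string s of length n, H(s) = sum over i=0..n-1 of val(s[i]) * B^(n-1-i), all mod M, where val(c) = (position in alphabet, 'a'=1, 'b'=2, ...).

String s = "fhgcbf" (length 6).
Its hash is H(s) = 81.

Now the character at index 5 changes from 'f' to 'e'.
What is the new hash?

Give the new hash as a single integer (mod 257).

val('f') = 6, val('e') = 5
Position k = 5, exponent = n-1-k = 0
B^0 mod M = 13^0 mod 257 = 1
Delta = (5 - 6) * 1 mod 257 = 256
New hash = (81 + 256) mod 257 = 80

Answer: 80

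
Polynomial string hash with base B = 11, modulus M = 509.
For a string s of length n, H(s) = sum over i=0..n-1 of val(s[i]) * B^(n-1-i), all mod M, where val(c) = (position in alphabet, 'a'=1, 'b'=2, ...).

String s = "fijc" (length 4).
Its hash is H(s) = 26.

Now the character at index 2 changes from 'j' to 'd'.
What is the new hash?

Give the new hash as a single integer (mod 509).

val('j') = 10, val('d') = 4
Position k = 2, exponent = n-1-k = 1
B^1 mod M = 11^1 mod 509 = 11
Delta = (4 - 10) * 11 mod 509 = 443
New hash = (26 + 443) mod 509 = 469

Answer: 469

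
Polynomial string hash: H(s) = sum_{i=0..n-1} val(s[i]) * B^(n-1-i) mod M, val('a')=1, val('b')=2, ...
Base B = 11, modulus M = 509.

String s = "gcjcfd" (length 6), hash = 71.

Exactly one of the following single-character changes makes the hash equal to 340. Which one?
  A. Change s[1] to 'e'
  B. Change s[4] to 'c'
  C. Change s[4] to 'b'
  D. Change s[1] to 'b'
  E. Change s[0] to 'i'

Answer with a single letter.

Option A: s[1]='c'->'e', delta=(5-3)*11^4 mod 509 = 269, hash=71+269 mod 509 = 340 <-- target
Option B: s[4]='f'->'c', delta=(3-6)*11^1 mod 509 = 476, hash=71+476 mod 509 = 38
Option C: s[4]='f'->'b', delta=(2-6)*11^1 mod 509 = 465, hash=71+465 mod 509 = 27
Option D: s[1]='c'->'b', delta=(2-3)*11^4 mod 509 = 120, hash=71+120 mod 509 = 191
Option E: s[0]='g'->'i', delta=(9-7)*11^5 mod 509 = 414, hash=71+414 mod 509 = 485

Answer: A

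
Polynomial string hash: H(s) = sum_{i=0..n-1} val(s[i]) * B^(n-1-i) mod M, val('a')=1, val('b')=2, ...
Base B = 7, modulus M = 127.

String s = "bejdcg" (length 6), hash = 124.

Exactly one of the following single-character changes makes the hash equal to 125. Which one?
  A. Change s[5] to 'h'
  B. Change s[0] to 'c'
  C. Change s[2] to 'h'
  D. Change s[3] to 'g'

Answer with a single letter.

Option A: s[5]='g'->'h', delta=(8-7)*7^0 mod 127 = 1, hash=124+1 mod 127 = 125 <-- target
Option B: s[0]='b'->'c', delta=(3-2)*7^5 mod 127 = 43, hash=124+43 mod 127 = 40
Option C: s[2]='j'->'h', delta=(8-10)*7^3 mod 127 = 76, hash=124+76 mod 127 = 73
Option D: s[3]='d'->'g', delta=(7-4)*7^2 mod 127 = 20, hash=124+20 mod 127 = 17

Answer: A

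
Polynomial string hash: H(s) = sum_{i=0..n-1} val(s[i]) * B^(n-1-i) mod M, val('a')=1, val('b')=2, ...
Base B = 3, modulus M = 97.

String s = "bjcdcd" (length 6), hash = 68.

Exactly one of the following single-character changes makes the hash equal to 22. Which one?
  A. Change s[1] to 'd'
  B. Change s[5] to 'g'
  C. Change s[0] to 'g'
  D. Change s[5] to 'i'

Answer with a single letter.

Option A: s[1]='j'->'d', delta=(4-10)*3^4 mod 97 = 96, hash=68+96 mod 97 = 67
Option B: s[5]='d'->'g', delta=(7-4)*3^0 mod 97 = 3, hash=68+3 mod 97 = 71
Option C: s[0]='b'->'g', delta=(7-2)*3^5 mod 97 = 51, hash=68+51 mod 97 = 22 <-- target
Option D: s[5]='d'->'i', delta=(9-4)*3^0 mod 97 = 5, hash=68+5 mod 97 = 73

Answer: C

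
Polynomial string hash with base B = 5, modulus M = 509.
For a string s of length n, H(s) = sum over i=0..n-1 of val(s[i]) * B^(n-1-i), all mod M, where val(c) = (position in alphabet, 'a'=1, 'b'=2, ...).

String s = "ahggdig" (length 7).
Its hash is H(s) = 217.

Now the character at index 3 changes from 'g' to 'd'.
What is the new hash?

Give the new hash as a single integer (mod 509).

val('g') = 7, val('d') = 4
Position k = 3, exponent = n-1-k = 3
B^3 mod M = 5^3 mod 509 = 125
Delta = (4 - 7) * 125 mod 509 = 134
New hash = (217 + 134) mod 509 = 351

Answer: 351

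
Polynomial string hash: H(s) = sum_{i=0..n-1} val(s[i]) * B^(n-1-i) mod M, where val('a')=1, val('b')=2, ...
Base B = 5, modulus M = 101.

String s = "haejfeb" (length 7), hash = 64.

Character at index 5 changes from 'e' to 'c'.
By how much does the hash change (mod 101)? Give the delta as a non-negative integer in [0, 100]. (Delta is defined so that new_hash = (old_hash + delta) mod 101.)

Answer: 91

Derivation:
Delta formula: (val(new) - val(old)) * B^(n-1-k) mod M
  val('c') - val('e') = 3 - 5 = -2
  B^(n-1-k) = 5^1 mod 101 = 5
  Delta = -2 * 5 mod 101 = 91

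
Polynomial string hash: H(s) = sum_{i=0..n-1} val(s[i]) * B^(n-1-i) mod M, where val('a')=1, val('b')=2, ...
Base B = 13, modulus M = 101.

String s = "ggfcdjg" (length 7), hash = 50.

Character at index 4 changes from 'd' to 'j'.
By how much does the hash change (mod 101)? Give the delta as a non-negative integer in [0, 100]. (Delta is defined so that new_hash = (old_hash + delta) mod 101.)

Answer: 4

Derivation:
Delta formula: (val(new) - val(old)) * B^(n-1-k) mod M
  val('j') - val('d') = 10 - 4 = 6
  B^(n-1-k) = 13^2 mod 101 = 68
  Delta = 6 * 68 mod 101 = 4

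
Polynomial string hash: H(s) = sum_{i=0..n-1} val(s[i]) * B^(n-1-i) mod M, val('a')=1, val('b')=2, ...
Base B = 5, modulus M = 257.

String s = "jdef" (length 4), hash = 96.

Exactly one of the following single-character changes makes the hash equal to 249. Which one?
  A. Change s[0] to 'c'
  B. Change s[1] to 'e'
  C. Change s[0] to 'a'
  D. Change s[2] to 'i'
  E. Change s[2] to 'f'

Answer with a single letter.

Option A: s[0]='j'->'c', delta=(3-10)*5^3 mod 257 = 153, hash=96+153 mod 257 = 249 <-- target
Option B: s[1]='d'->'e', delta=(5-4)*5^2 mod 257 = 25, hash=96+25 mod 257 = 121
Option C: s[0]='j'->'a', delta=(1-10)*5^3 mod 257 = 160, hash=96+160 mod 257 = 256
Option D: s[2]='e'->'i', delta=(9-5)*5^1 mod 257 = 20, hash=96+20 mod 257 = 116
Option E: s[2]='e'->'f', delta=(6-5)*5^1 mod 257 = 5, hash=96+5 mod 257 = 101

Answer: A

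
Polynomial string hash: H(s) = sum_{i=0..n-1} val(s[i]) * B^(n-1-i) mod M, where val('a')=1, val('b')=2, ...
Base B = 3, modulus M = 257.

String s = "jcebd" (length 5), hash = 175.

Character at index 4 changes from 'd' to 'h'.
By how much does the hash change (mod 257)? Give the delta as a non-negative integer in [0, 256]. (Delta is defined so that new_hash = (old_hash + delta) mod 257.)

Answer: 4

Derivation:
Delta formula: (val(new) - val(old)) * B^(n-1-k) mod M
  val('h') - val('d') = 8 - 4 = 4
  B^(n-1-k) = 3^0 mod 257 = 1
  Delta = 4 * 1 mod 257 = 4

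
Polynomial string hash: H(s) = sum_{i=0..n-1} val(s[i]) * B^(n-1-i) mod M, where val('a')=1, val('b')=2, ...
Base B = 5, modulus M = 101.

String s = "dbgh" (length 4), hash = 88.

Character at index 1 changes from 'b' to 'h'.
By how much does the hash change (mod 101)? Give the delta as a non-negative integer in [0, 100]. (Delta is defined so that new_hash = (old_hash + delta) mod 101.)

Delta formula: (val(new) - val(old)) * B^(n-1-k) mod M
  val('h') - val('b') = 8 - 2 = 6
  B^(n-1-k) = 5^2 mod 101 = 25
  Delta = 6 * 25 mod 101 = 49

Answer: 49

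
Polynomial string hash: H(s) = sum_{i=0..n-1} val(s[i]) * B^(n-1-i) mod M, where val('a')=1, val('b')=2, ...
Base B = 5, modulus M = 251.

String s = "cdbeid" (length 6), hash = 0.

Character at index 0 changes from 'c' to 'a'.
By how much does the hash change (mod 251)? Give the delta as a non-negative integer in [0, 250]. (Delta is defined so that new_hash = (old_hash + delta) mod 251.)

Answer: 25

Derivation:
Delta formula: (val(new) - val(old)) * B^(n-1-k) mod M
  val('a') - val('c') = 1 - 3 = -2
  B^(n-1-k) = 5^5 mod 251 = 113
  Delta = -2 * 113 mod 251 = 25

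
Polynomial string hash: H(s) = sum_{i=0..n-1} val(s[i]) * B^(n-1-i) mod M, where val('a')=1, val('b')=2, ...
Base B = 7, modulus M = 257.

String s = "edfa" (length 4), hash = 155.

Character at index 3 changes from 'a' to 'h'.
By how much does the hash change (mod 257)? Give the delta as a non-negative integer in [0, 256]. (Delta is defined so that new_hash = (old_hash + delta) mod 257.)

Answer: 7

Derivation:
Delta formula: (val(new) - val(old)) * B^(n-1-k) mod M
  val('h') - val('a') = 8 - 1 = 7
  B^(n-1-k) = 7^0 mod 257 = 1
  Delta = 7 * 1 mod 257 = 7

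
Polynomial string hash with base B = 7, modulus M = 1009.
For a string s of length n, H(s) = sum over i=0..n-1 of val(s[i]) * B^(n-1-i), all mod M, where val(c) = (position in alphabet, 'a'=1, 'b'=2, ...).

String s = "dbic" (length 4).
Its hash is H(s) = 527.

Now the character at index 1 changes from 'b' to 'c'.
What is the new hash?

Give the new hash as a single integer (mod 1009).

val('b') = 2, val('c') = 3
Position k = 1, exponent = n-1-k = 2
B^2 mod M = 7^2 mod 1009 = 49
Delta = (3 - 2) * 49 mod 1009 = 49
New hash = (527 + 49) mod 1009 = 576

Answer: 576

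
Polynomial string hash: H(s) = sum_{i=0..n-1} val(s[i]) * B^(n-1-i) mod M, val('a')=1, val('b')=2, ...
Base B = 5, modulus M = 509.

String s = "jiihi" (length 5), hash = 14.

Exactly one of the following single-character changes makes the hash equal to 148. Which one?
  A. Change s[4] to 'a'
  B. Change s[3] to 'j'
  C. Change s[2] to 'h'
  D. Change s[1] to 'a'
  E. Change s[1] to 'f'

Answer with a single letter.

Option A: s[4]='i'->'a', delta=(1-9)*5^0 mod 509 = 501, hash=14+501 mod 509 = 6
Option B: s[3]='h'->'j', delta=(10-8)*5^1 mod 509 = 10, hash=14+10 mod 509 = 24
Option C: s[2]='i'->'h', delta=(8-9)*5^2 mod 509 = 484, hash=14+484 mod 509 = 498
Option D: s[1]='i'->'a', delta=(1-9)*5^3 mod 509 = 18, hash=14+18 mod 509 = 32
Option E: s[1]='i'->'f', delta=(6-9)*5^3 mod 509 = 134, hash=14+134 mod 509 = 148 <-- target

Answer: E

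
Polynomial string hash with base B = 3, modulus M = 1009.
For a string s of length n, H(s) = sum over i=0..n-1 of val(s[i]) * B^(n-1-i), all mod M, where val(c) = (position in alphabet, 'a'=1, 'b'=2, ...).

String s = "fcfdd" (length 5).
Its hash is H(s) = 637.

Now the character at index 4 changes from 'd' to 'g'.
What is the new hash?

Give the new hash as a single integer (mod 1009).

Answer: 640

Derivation:
val('d') = 4, val('g') = 7
Position k = 4, exponent = n-1-k = 0
B^0 mod M = 3^0 mod 1009 = 1
Delta = (7 - 4) * 1 mod 1009 = 3
New hash = (637 + 3) mod 1009 = 640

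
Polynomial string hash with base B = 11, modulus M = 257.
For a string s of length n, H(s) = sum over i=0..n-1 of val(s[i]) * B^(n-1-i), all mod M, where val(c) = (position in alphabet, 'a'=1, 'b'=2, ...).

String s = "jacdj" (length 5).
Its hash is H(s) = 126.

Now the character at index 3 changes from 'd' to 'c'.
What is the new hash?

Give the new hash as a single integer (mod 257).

val('d') = 4, val('c') = 3
Position k = 3, exponent = n-1-k = 1
B^1 mod M = 11^1 mod 257 = 11
Delta = (3 - 4) * 11 mod 257 = 246
New hash = (126 + 246) mod 257 = 115

Answer: 115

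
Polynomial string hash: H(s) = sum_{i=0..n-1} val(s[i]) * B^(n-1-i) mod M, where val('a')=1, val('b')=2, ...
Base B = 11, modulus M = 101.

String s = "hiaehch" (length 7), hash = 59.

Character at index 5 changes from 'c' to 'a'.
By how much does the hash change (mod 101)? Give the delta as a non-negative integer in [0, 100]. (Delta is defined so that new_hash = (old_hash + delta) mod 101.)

Answer: 79

Derivation:
Delta formula: (val(new) - val(old)) * B^(n-1-k) mod M
  val('a') - val('c') = 1 - 3 = -2
  B^(n-1-k) = 11^1 mod 101 = 11
  Delta = -2 * 11 mod 101 = 79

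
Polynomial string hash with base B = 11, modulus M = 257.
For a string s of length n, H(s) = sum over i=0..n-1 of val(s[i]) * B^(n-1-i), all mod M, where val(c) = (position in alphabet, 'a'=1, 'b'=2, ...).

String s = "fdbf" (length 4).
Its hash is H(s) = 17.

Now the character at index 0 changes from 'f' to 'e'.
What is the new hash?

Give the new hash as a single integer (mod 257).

Answer: 228

Derivation:
val('f') = 6, val('e') = 5
Position k = 0, exponent = n-1-k = 3
B^3 mod M = 11^3 mod 257 = 46
Delta = (5 - 6) * 46 mod 257 = 211
New hash = (17 + 211) mod 257 = 228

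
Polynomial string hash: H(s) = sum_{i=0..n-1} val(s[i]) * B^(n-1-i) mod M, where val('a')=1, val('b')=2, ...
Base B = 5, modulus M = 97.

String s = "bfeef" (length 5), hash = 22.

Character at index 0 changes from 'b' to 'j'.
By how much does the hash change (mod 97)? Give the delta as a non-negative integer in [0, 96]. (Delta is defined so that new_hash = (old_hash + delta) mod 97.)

Answer: 53

Derivation:
Delta formula: (val(new) - val(old)) * B^(n-1-k) mod M
  val('j') - val('b') = 10 - 2 = 8
  B^(n-1-k) = 5^4 mod 97 = 43
  Delta = 8 * 43 mod 97 = 53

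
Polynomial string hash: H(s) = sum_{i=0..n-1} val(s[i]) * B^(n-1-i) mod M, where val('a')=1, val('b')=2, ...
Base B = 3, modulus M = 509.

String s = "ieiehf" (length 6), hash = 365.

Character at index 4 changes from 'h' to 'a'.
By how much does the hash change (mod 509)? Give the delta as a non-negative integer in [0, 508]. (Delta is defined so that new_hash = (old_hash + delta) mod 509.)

Answer: 488

Derivation:
Delta formula: (val(new) - val(old)) * B^(n-1-k) mod M
  val('a') - val('h') = 1 - 8 = -7
  B^(n-1-k) = 3^1 mod 509 = 3
  Delta = -7 * 3 mod 509 = 488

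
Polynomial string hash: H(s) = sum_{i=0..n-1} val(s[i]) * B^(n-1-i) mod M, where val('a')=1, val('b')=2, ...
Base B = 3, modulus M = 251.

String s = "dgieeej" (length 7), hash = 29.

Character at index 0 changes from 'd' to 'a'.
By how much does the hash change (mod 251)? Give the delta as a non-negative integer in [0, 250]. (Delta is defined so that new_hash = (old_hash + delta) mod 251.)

Delta formula: (val(new) - val(old)) * B^(n-1-k) mod M
  val('a') - val('d') = 1 - 4 = -3
  B^(n-1-k) = 3^6 mod 251 = 227
  Delta = -3 * 227 mod 251 = 72

Answer: 72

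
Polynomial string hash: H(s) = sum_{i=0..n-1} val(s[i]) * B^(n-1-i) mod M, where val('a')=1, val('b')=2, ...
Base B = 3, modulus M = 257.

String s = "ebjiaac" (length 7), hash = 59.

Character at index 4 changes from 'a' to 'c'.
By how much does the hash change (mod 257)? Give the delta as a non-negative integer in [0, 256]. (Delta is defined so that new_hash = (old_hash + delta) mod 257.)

Answer: 18

Derivation:
Delta formula: (val(new) - val(old)) * B^(n-1-k) mod M
  val('c') - val('a') = 3 - 1 = 2
  B^(n-1-k) = 3^2 mod 257 = 9
  Delta = 2 * 9 mod 257 = 18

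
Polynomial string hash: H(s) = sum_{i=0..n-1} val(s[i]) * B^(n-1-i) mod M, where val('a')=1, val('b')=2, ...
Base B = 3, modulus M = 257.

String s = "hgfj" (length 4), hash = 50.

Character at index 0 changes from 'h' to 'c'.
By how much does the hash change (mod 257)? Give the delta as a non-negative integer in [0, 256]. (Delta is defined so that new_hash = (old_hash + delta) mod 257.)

Delta formula: (val(new) - val(old)) * B^(n-1-k) mod M
  val('c') - val('h') = 3 - 8 = -5
  B^(n-1-k) = 3^3 mod 257 = 27
  Delta = -5 * 27 mod 257 = 122

Answer: 122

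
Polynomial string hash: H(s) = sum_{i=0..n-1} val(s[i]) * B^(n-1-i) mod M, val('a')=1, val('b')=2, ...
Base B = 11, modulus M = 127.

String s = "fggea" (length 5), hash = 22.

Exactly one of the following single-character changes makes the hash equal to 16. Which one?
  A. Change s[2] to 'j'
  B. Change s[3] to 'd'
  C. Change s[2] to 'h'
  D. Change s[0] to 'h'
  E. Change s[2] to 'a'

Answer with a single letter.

Answer: C

Derivation:
Option A: s[2]='g'->'j', delta=(10-7)*11^2 mod 127 = 109, hash=22+109 mod 127 = 4
Option B: s[3]='e'->'d', delta=(4-5)*11^1 mod 127 = 116, hash=22+116 mod 127 = 11
Option C: s[2]='g'->'h', delta=(8-7)*11^2 mod 127 = 121, hash=22+121 mod 127 = 16 <-- target
Option D: s[0]='f'->'h', delta=(8-6)*11^4 mod 127 = 72, hash=22+72 mod 127 = 94
Option E: s[2]='g'->'a', delta=(1-7)*11^2 mod 127 = 36, hash=22+36 mod 127 = 58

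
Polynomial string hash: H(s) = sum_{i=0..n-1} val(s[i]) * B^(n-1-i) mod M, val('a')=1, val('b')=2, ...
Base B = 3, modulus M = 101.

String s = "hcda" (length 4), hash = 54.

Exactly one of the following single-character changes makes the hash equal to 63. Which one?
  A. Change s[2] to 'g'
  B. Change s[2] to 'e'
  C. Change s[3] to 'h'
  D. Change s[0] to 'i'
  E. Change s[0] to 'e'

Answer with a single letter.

Answer: A

Derivation:
Option A: s[2]='d'->'g', delta=(7-4)*3^1 mod 101 = 9, hash=54+9 mod 101 = 63 <-- target
Option B: s[2]='d'->'e', delta=(5-4)*3^1 mod 101 = 3, hash=54+3 mod 101 = 57
Option C: s[3]='a'->'h', delta=(8-1)*3^0 mod 101 = 7, hash=54+7 mod 101 = 61
Option D: s[0]='h'->'i', delta=(9-8)*3^3 mod 101 = 27, hash=54+27 mod 101 = 81
Option E: s[0]='h'->'e', delta=(5-8)*3^3 mod 101 = 20, hash=54+20 mod 101 = 74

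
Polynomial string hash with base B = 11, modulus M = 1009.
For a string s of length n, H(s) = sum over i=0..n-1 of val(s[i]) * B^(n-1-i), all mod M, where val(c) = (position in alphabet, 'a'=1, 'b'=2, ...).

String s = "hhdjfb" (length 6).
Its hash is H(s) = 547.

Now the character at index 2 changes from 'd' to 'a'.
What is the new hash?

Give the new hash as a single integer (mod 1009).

Answer: 590

Derivation:
val('d') = 4, val('a') = 1
Position k = 2, exponent = n-1-k = 3
B^3 mod M = 11^3 mod 1009 = 322
Delta = (1 - 4) * 322 mod 1009 = 43
New hash = (547 + 43) mod 1009 = 590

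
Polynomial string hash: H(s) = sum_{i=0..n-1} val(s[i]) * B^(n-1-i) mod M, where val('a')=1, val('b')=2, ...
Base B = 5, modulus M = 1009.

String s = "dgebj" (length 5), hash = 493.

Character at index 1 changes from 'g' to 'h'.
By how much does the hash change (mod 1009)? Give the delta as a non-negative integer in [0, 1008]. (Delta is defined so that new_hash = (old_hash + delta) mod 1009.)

Delta formula: (val(new) - val(old)) * B^(n-1-k) mod M
  val('h') - val('g') = 8 - 7 = 1
  B^(n-1-k) = 5^3 mod 1009 = 125
  Delta = 1 * 125 mod 1009 = 125

Answer: 125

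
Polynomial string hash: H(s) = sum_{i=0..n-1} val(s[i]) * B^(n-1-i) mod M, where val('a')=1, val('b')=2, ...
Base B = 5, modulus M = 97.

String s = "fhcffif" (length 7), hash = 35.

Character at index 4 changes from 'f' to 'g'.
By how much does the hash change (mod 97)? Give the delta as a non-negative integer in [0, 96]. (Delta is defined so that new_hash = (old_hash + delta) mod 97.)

Answer: 25

Derivation:
Delta formula: (val(new) - val(old)) * B^(n-1-k) mod M
  val('g') - val('f') = 7 - 6 = 1
  B^(n-1-k) = 5^2 mod 97 = 25
  Delta = 1 * 25 mod 97 = 25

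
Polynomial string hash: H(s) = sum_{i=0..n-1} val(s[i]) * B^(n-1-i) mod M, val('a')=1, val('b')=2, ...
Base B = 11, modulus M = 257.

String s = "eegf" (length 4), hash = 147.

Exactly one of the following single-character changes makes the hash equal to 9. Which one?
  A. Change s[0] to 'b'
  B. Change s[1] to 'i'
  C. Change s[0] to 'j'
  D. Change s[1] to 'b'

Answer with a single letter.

Option A: s[0]='e'->'b', delta=(2-5)*11^3 mod 257 = 119, hash=147+119 mod 257 = 9 <-- target
Option B: s[1]='e'->'i', delta=(9-5)*11^2 mod 257 = 227, hash=147+227 mod 257 = 117
Option C: s[0]='e'->'j', delta=(10-5)*11^3 mod 257 = 230, hash=147+230 mod 257 = 120
Option D: s[1]='e'->'b', delta=(2-5)*11^2 mod 257 = 151, hash=147+151 mod 257 = 41

Answer: A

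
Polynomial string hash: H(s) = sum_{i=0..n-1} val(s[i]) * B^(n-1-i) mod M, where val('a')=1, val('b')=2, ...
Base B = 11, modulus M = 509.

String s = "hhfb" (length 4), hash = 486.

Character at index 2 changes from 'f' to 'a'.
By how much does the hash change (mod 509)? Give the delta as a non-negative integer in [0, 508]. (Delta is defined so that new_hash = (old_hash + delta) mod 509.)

Delta formula: (val(new) - val(old)) * B^(n-1-k) mod M
  val('a') - val('f') = 1 - 6 = -5
  B^(n-1-k) = 11^1 mod 509 = 11
  Delta = -5 * 11 mod 509 = 454

Answer: 454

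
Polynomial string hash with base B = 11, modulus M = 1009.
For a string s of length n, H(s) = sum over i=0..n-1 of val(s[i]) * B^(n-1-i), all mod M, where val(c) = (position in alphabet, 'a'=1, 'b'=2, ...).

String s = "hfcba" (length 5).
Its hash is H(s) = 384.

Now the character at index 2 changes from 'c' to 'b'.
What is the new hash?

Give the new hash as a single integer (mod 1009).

Answer: 263

Derivation:
val('c') = 3, val('b') = 2
Position k = 2, exponent = n-1-k = 2
B^2 mod M = 11^2 mod 1009 = 121
Delta = (2 - 3) * 121 mod 1009 = 888
New hash = (384 + 888) mod 1009 = 263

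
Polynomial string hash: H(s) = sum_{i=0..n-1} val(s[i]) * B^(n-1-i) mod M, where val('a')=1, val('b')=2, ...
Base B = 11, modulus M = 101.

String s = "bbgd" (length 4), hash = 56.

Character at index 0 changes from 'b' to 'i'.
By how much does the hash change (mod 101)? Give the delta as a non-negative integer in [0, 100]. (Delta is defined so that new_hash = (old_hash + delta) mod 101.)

Answer: 25

Derivation:
Delta formula: (val(new) - val(old)) * B^(n-1-k) mod M
  val('i') - val('b') = 9 - 2 = 7
  B^(n-1-k) = 11^3 mod 101 = 18
  Delta = 7 * 18 mod 101 = 25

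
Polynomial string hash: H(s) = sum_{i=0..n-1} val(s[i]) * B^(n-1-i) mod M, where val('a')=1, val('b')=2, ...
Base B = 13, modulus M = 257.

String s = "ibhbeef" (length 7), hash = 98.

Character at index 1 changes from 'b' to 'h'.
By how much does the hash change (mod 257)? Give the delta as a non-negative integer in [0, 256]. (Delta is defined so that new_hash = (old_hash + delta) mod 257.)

Answer: 82

Derivation:
Delta formula: (val(new) - val(old)) * B^(n-1-k) mod M
  val('h') - val('b') = 8 - 2 = 6
  B^(n-1-k) = 13^5 mod 257 = 185
  Delta = 6 * 185 mod 257 = 82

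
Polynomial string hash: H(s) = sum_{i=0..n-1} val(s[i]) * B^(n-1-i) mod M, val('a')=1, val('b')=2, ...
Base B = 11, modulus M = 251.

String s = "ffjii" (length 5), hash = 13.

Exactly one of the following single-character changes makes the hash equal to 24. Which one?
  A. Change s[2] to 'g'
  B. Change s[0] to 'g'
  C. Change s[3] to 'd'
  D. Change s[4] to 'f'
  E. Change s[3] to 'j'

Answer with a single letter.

Option A: s[2]='j'->'g', delta=(7-10)*11^2 mod 251 = 139, hash=13+139 mod 251 = 152
Option B: s[0]='f'->'g', delta=(7-6)*11^4 mod 251 = 83, hash=13+83 mod 251 = 96
Option C: s[3]='i'->'d', delta=(4-9)*11^1 mod 251 = 196, hash=13+196 mod 251 = 209
Option D: s[4]='i'->'f', delta=(6-9)*11^0 mod 251 = 248, hash=13+248 mod 251 = 10
Option E: s[3]='i'->'j', delta=(10-9)*11^1 mod 251 = 11, hash=13+11 mod 251 = 24 <-- target

Answer: E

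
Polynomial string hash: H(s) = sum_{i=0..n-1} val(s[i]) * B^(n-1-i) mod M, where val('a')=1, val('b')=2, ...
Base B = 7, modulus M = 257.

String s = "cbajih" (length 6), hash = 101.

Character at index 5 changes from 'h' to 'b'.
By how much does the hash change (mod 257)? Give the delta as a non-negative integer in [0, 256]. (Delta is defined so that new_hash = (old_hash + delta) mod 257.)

Delta formula: (val(new) - val(old)) * B^(n-1-k) mod M
  val('b') - val('h') = 2 - 8 = -6
  B^(n-1-k) = 7^0 mod 257 = 1
  Delta = -6 * 1 mod 257 = 251

Answer: 251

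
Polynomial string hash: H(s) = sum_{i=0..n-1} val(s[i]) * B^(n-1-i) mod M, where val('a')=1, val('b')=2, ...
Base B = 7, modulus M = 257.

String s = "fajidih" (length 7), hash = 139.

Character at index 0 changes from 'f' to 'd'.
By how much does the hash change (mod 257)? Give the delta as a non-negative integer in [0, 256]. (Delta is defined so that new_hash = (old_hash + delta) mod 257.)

Delta formula: (val(new) - val(old)) * B^(n-1-k) mod M
  val('d') - val('f') = 4 - 6 = -2
  B^(n-1-k) = 7^6 mod 257 = 200
  Delta = -2 * 200 mod 257 = 114

Answer: 114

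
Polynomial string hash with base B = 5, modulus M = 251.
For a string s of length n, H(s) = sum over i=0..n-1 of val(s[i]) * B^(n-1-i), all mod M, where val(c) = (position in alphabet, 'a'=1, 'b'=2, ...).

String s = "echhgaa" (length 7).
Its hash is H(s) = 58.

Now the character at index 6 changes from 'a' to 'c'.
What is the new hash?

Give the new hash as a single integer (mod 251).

val('a') = 1, val('c') = 3
Position k = 6, exponent = n-1-k = 0
B^0 mod M = 5^0 mod 251 = 1
Delta = (3 - 1) * 1 mod 251 = 2
New hash = (58 + 2) mod 251 = 60

Answer: 60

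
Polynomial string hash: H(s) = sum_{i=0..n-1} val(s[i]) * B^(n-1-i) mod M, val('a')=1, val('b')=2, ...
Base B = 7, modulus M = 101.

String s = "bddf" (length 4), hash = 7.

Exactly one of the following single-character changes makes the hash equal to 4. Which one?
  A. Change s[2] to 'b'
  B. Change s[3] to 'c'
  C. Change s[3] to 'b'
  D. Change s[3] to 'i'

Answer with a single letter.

Option A: s[2]='d'->'b', delta=(2-4)*7^1 mod 101 = 87, hash=7+87 mod 101 = 94
Option B: s[3]='f'->'c', delta=(3-6)*7^0 mod 101 = 98, hash=7+98 mod 101 = 4 <-- target
Option C: s[3]='f'->'b', delta=(2-6)*7^0 mod 101 = 97, hash=7+97 mod 101 = 3
Option D: s[3]='f'->'i', delta=(9-6)*7^0 mod 101 = 3, hash=7+3 mod 101 = 10

Answer: B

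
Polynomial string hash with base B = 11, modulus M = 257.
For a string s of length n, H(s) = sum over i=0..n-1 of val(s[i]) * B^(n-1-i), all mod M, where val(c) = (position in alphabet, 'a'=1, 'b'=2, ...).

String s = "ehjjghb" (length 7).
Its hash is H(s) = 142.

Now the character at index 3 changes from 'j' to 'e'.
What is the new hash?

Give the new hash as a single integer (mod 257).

val('j') = 10, val('e') = 5
Position k = 3, exponent = n-1-k = 3
B^3 mod M = 11^3 mod 257 = 46
Delta = (5 - 10) * 46 mod 257 = 27
New hash = (142 + 27) mod 257 = 169

Answer: 169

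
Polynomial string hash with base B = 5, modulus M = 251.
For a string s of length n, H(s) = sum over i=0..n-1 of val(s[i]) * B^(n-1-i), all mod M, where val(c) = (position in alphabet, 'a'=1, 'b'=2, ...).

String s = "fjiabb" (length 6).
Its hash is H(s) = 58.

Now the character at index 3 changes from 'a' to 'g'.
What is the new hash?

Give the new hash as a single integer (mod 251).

Answer: 208

Derivation:
val('a') = 1, val('g') = 7
Position k = 3, exponent = n-1-k = 2
B^2 mod M = 5^2 mod 251 = 25
Delta = (7 - 1) * 25 mod 251 = 150
New hash = (58 + 150) mod 251 = 208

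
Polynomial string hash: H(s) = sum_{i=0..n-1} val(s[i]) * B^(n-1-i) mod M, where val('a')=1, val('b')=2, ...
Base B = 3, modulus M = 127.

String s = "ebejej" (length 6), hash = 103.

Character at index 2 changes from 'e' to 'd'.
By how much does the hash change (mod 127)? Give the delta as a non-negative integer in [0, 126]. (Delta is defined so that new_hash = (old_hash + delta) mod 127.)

Answer: 100

Derivation:
Delta formula: (val(new) - val(old)) * B^(n-1-k) mod M
  val('d') - val('e') = 4 - 5 = -1
  B^(n-1-k) = 3^3 mod 127 = 27
  Delta = -1 * 27 mod 127 = 100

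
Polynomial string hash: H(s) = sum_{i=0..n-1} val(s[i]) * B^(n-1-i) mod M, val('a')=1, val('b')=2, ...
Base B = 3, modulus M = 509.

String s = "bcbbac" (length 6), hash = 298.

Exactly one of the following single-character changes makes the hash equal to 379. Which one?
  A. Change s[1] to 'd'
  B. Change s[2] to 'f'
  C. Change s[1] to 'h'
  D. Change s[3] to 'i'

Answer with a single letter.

Answer: A

Derivation:
Option A: s[1]='c'->'d', delta=(4-3)*3^4 mod 509 = 81, hash=298+81 mod 509 = 379 <-- target
Option B: s[2]='b'->'f', delta=(6-2)*3^3 mod 509 = 108, hash=298+108 mod 509 = 406
Option C: s[1]='c'->'h', delta=(8-3)*3^4 mod 509 = 405, hash=298+405 mod 509 = 194
Option D: s[3]='b'->'i', delta=(9-2)*3^2 mod 509 = 63, hash=298+63 mod 509 = 361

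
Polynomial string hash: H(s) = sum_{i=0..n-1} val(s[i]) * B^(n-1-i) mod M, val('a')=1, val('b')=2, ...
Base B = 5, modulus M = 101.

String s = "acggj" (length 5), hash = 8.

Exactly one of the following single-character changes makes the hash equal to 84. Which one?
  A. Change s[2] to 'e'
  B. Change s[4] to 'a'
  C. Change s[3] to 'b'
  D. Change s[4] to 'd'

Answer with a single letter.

Option A: s[2]='g'->'e', delta=(5-7)*5^2 mod 101 = 51, hash=8+51 mod 101 = 59
Option B: s[4]='j'->'a', delta=(1-10)*5^0 mod 101 = 92, hash=8+92 mod 101 = 100
Option C: s[3]='g'->'b', delta=(2-7)*5^1 mod 101 = 76, hash=8+76 mod 101 = 84 <-- target
Option D: s[4]='j'->'d', delta=(4-10)*5^0 mod 101 = 95, hash=8+95 mod 101 = 2

Answer: C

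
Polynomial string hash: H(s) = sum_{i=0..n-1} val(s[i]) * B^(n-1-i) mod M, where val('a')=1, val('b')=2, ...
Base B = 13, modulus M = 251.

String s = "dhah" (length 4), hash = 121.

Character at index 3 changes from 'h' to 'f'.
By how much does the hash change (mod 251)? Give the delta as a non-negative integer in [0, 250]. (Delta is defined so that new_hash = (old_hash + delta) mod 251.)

Delta formula: (val(new) - val(old)) * B^(n-1-k) mod M
  val('f') - val('h') = 6 - 8 = -2
  B^(n-1-k) = 13^0 mod 251 = 1
  Delta = -2 * 1 mod 251 = 249

Answer: 249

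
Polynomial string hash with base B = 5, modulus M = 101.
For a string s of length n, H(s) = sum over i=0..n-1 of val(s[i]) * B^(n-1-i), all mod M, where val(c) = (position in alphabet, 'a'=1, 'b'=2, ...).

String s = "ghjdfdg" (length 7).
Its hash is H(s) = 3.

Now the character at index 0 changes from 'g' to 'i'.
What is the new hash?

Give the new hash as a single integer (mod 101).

Answer: 44

Derivation:
val('g') = 7, val('i') = 9
Position k = 0, exponent = n-1-k = 6
B^6 mod M = 5^6 mod 101 = 71
Delta = (9 - 7) * 71 mod 101 = 41
New hash = (3 + 41) mod 101 = 44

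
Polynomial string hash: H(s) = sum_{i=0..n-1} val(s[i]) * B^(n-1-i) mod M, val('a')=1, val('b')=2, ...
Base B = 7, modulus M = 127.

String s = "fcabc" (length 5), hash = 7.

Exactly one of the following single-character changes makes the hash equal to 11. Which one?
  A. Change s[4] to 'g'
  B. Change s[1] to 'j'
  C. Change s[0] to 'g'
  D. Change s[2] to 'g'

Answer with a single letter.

Answer: A

Derivation:
Option A: s[4]='c'->'g', delta=(7-3)*7^0 mod 127 = 4, hash=7+4 mod 127 = 11 <-- target
Option B: s[1]='c'->'j', delta=(10-3)*7^3 mod 127 = 115, hash=7+115 mod 127 = 122
Option C: s[0]='f'->'g', delta=(7-6)*7^4 mod 127 = 115, hash=7+115 mod 127 = 122
Option D: s[2]='a'->'g', delta=(7-1)*7^2 mod 127 = 40, hash=7+40 mod 127 = 47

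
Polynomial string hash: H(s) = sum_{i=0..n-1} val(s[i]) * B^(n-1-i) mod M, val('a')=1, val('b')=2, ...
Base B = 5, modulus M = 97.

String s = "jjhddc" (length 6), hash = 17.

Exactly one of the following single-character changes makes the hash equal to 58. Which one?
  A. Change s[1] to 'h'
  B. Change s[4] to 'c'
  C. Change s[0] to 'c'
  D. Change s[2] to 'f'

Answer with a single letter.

Answer: D

Derivation:
Option A: s[1]='j'->'h', delta=(8-10)*5^4 mod 97 = 11, hash=17+11 mod 97 = 28
Option B: s[4]='d'->'c', delta=(3-4)*5^1 mod 97 = 92, hash=17+92 mod 97 = 12
Option C: s[0]='j'->'c', delta=(3-10)*5^5 mod 97 = 47, hash=17+47 mod 97 = 64
Option D: s[2]='h'->'f', delta=(6-8)*5^3 mod 97 = 41, hash=17+41 mod 97 = 58 <-- target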